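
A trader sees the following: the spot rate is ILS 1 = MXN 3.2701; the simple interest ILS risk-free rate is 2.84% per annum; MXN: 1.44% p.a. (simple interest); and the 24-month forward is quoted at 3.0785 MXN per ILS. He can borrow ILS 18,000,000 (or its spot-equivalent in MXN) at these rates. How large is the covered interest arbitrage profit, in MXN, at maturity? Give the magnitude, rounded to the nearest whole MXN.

MXN 1,996,561

T = 2 years.
Route A — deposit ILS, sell forward: 18,000,000 × 1.056800 × 3.0785 = MXN 58,560,458.40.
Route B — convert at spot, deposit MXN: 18,000,000 × 3.2701 × 1.028800 = MXN 60,557,019.84.
The quoted forward undervalues ILS, so borrow ILS, convert to MXN at spot, deposit the MXN at 1.44%, and buy ILS forward at 3.0785 to cover the loan.
The gap between the two covered legs is MXN 1,996,561.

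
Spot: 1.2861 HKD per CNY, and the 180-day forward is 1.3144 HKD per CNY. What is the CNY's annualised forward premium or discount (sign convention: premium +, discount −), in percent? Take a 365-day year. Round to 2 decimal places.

+4.46%

T = 180/365 years.
(F − S)/S = (1.3144 − 1.2861)/1.2861 = 0.0220045.
Per annum: 0.0220045 / (180/365) = 0.044620 = 4.46%.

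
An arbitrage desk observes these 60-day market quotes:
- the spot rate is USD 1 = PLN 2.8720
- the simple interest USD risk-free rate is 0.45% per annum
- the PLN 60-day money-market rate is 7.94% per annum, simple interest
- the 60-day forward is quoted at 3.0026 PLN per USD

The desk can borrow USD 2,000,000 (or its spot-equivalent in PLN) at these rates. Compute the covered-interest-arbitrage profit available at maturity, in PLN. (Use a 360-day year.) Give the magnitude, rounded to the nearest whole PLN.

PLN 189,692

T = 60/360 years.
Invest the USD and cover forward: 2,000,000 × 1.000750 × 3.0026 = PLN 6,009,703.90.
Convert at spot and invest in PLN: 2,000,000 × 2.8720 × 1.013233333 = PLN 5,820,012.26.
The quoted forward overvalues USD, so borrow PLN, buy USD at spot, deposit the USD at 0.45%, and sell the proceeds forward at 3.0026.
Profit = 6,009,703.90 − 5,820,012.26 = PLN 189,692.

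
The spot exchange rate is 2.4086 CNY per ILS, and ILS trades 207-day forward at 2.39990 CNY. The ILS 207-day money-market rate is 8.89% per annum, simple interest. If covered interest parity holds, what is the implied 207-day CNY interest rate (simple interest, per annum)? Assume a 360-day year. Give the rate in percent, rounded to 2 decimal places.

8.23%

T = 207/360 years.
By CIP, F/S equals the CNY-to-ILS growth ratio: 2.3999/2.4086 = 0.9963879.
ILS growth factor: 1 + 0.0889×207/360 = 1.0511175.
That pins the CNY growth at 1.0473208.
(1.0473208 − 1)/T = 0.082297, i.e. 8.23%.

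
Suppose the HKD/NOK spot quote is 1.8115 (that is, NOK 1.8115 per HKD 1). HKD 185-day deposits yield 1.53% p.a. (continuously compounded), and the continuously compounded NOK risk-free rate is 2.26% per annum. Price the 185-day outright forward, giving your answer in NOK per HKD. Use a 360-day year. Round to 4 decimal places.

1.8183

T = 185/360 years.
Growth of 1 NOK over T: e^(0.0226×185/360) = 1.0116816.
Growth of 1 HKD over T: e^(0.0153×185/360) = 1.0078935.
CIP: F = S · (grow NOK)/(grow HKD) = 1.8115 × 1.0116816/1.0078935 = 1.818308 NOK per HKD.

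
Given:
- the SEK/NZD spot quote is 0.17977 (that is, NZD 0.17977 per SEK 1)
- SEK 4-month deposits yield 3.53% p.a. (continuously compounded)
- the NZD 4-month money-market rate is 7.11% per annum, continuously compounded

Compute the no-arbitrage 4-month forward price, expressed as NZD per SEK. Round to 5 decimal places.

T = 4/12 years.
NZD growth factor: e^(0.0711×4/12) = 1.0239831.
SEK growth factor: e^(0.0353×4/12) = 1.0118362.
CIP: F = S · (grow NZD)/(grow SEK) = 0.17977 × 1.0239831/1.0118362 = 0.1819281 NZD per SEK.

0.18193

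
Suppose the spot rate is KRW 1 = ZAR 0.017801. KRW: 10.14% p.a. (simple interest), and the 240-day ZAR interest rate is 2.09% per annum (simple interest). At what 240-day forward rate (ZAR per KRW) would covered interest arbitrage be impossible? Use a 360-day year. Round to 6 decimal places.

T = 240/360 years.
ZAR growth factor: 1 + 0.0209×240/360 = 1.0139333.
Growth of 1 KRW over T: 1 + 0.1014×240/360 = 1.067600.
Forward (ZAR per KRW) = 0.017801 × 1.0139333 / 1.067600 = 0.01690617.

0.016906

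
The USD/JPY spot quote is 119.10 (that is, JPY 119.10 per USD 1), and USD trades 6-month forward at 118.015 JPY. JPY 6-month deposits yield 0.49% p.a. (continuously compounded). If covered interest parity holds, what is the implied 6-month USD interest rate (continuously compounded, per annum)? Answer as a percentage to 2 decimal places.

T = 6/12 years.
By CIP, F/S equals the JPY-to-USD growth ratio: 118.015/119.1 = 0.9908900.
The JPY side grows by e^(0.0049×6/12) = 1.002453.
So the USD growth factor = 1.0116693.
r = ln(1.0116693)/(6/12) = 0.023203 → 2.32%.

2.32%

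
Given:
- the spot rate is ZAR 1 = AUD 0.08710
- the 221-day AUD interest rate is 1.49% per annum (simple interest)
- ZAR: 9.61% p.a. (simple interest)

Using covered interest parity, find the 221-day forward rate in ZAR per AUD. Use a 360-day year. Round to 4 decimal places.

12.0482

T = 221/360 years.
Growth of 1 AUD over T: 1 + 0.0149×221/360 = 1.00914694.
ZAR accumulates by 1 + 0.0961×221/360 = 1.05899472.
CIP: F = S · (grow AUD)/(grow ZAR) = 0.0871 × 1.00914694/1.05899472 = 0.083000129 AUD per ZAR.
Invert for ZAR per AUD: 1 / 0.083000129 = 12.0482.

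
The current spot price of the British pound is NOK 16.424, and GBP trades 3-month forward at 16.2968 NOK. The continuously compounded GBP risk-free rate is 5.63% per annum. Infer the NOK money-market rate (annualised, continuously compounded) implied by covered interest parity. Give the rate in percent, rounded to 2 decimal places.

2.52%

T = 3/12 years.
F/S = 16.2968/16.424 = 0.9922552 = (growth of NOK) / (growth of GBP).
GBP growth factor: e^(0.0563×3/12) = 1.0141745.
That pins the NOK growth at 1.0063199.
Take logs: ln 1.0063199 / (3/12) = 0.025200, so 2.52%.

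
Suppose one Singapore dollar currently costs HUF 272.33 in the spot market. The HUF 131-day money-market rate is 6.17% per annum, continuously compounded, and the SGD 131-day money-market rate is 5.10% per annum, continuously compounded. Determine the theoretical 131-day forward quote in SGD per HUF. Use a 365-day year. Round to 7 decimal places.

T = 131/365 years.
HUF growth factor: e^(0.0617×131/365) = 1.0223914.
SGD growth factor: e^(0.0510×131/365) = 1.0184727.
CIP: F = S · (grow HUF)/(grow SGD) = 272.33 × 1.0223914/1.0184727 = 273.3778 HUF per SGD.
Invert for SGD per HUF: 1 / 273.3778 = 0.0036579.

0.0036579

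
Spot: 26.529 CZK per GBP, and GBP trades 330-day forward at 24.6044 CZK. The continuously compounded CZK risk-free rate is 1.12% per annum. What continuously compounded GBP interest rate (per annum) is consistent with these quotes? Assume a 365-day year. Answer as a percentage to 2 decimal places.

9.45%

T = 330/365 years.
By CIP, F/S equals the CZK-to-GBP growth ratio: 24.6044/26.529 = 0.9274530.
CZK growth factor: e^(0.0112×330/365) = 1.0101775.
So the GBP growth factor = 1.0891954.
r = ln(1.0891954)/(330/365) = 0.094501 → 9.45%.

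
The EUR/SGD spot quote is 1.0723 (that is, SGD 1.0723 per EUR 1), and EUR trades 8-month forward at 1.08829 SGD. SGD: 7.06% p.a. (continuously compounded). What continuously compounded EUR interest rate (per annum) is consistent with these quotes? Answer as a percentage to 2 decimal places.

T = 8/12 years.
By CIP, F/S equals the SGD-to-EUR growth ratio: 1.08829/1.0723 = 1.0149119.
SGD growth factor: e^(0.0706×8/12) = 1.0481919.
Hence g_EUR = 1.032791.
Take logs: ln 1.032791 / (8/12) = 0.048397, so 4.84%.

4.84%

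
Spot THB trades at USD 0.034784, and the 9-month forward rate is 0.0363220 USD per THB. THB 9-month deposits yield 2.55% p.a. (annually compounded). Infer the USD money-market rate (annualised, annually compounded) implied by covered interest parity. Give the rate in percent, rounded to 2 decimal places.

T = 9/12 years.
F/S = 0.036322/0.034784 = 1.0442157 = (growth of USD) / (growth of THB).
The THB side grows by (1 + 0.0255)^(9/12) = 1.0190647.
That pins the USD growth at 1.0641234.
r = 1.0641234^(12/9) − 1 = 0.086399 → 8.64%.

8.64%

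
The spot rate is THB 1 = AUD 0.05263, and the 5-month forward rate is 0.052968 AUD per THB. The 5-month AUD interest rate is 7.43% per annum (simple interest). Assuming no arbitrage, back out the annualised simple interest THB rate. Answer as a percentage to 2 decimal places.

5.85%

T = 5/12 years.
CIP gives F = S · g_AUD/g_THB, so g_AUD/g_THB = 0.052968/0.05263 = 1.0064222.
The AUD side grows by 1 + 0.0743×5/12 = 1.0309583.
So the THB growth factor = 1.0243795.
(1.0243795 − 1)/T = 0.058511, i.e. 5.85%.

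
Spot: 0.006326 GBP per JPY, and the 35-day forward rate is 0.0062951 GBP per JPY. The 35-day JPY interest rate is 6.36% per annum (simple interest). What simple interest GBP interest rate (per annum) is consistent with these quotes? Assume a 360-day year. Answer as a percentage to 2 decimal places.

T = 35/360 years.
By CIP, F/S equals the GBP-to-JPY growth ratio: 0.0062951/0.006326 = 0.9951154.
JPY growth factor: 1 + 0.0636×35/360 = 1.0061833.
That pins the GBP growth at 1.0012685.
r = (1.0012685 − 1)/(35/360) = 0.013047 → 1.30%.

1.30%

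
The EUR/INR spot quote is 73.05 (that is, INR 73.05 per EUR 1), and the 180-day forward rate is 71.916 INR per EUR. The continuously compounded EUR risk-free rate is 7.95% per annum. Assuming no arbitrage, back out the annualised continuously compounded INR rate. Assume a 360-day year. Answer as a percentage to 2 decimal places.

4.82%

T = 180/360 years.
CIP gives F = S · g_INR/g_EUR, so g_INR/g_EUR = 71.916/73.05 = 0.9844764.
EUR growth factor: e^(0.0795×180/360) = 1.0405506.
So the INR growth factor = 1.0243975.
r = ln(1.0243975)/(180/360) = 0.048209 → 4.82%.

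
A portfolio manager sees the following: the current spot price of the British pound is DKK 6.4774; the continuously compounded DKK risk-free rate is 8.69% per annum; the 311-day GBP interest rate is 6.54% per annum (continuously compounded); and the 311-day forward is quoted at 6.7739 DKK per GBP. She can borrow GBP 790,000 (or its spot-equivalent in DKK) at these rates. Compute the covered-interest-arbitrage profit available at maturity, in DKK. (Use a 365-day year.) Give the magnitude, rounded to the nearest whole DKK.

DKK 147,631

T = 311/365 years.
Invest the GBP and cover forward: 790,000 × 1.057306233 × 6.7739 = DKK 5,658,048.49.
Convert at spot and invest in DKK: 790,000 × 6.4774 × 1.076853714 = DKK 5,510,417.68.
The quoted forward overvalues GBP, so borrow DKK, buy GBP at spot, deposit the GBP at 6.54%, and sell the proceeds forward at 6.7739.
Profit = 5,658,048.49 − 5,510,417.68 = DKK 147,631.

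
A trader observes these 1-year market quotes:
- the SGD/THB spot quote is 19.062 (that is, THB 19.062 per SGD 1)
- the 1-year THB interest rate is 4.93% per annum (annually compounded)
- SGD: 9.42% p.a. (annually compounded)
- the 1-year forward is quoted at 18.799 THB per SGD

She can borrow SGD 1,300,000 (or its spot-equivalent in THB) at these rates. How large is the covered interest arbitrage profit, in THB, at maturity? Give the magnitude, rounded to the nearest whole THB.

T = 1 year.
Keep in SGD, deliver into the forward: 1,300,000·1.094200·18.799 = THB 26,740,825.54.
Swap to THB now, deposit: 1,300,000·19.062·1.049300 = THB 26,002,283.58.
The quoted forward overvalues SGD, so borrow THB, buy SGD at spot, deposit the SGD at 9.42%, and sell the proceeds forward at 18.799.
Arbitrage profit = |26,740,825.54 − 26,002,283.58| = THB 738,542.

THB 738,542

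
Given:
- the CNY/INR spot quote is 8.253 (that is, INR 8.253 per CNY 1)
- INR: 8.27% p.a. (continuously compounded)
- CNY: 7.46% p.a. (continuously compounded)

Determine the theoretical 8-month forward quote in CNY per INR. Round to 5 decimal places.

T = 8/12 years.
Growth of 1 INR over T: e^(0.0827×8/12) = 1.0566815.
CNY accumulates by e^(0.0746×8/12) = 1.0509908.
Forward (INR per CNY) = 8.253 × 1.0566815 / 1.0509908 = 8.297687.
Quoted the other way: 1/8.297687 = 0.12052 CNY per INR.

0.12052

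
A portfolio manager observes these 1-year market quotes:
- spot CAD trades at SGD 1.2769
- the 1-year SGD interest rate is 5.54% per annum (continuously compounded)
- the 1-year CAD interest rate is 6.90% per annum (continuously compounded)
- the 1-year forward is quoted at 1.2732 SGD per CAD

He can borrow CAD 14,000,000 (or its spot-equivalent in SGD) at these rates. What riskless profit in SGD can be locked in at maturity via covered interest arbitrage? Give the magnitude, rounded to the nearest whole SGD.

SGD 203,226

T = 1 year.
Route A — deposit CAD, sell forward: 14,000,000 × 1.0714362091 × 1.2732 = SGD 19,098,136.14.
Route B — convert at spot, deposit SGD: 14,000,000 × 1.2769 × 1.0569633155 = SGD 18,894,910.41.
The quoted forward overvalues CAD, so borrow SGD, buy CAD at spot, deposit the CAD at 6.90%, and sell the proceeds forward at 1.2732.
Arbitrage profit = |19,098,136.14 − 18,894,910.41| = SGD 203,226.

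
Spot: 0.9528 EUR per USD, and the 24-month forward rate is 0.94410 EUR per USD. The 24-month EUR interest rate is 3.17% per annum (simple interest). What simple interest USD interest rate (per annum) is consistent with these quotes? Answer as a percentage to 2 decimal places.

3.66%

T = 2 years.
CIP gives F = S · g_EUR/g_USD, so g_EUR/g_USD = 0.9441/0.9528 = 0.9908690.
EUR growth factor: 1 + 0.0317×2 = 1.063400.
Hence g_USD = 1.0731994.
(1.0731994 − 1)/T = 0.036600, i.e. 3.66%.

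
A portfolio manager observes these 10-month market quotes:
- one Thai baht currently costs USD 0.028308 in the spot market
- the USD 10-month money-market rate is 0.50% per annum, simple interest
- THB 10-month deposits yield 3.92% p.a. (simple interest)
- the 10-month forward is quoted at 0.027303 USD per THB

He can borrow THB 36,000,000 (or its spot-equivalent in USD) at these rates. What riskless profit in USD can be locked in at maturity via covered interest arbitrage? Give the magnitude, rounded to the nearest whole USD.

T = 10/12 years.
Route A — deposit THB, sell forward: 36,000,000 × 1.032666667 × 0.027303 = USD 1,015,016.33.
Route B — convert at spot, deposit USD: 36,000,000 × 0.028308 × 1.004166667 = USD 1,023,334.20.
The quoted forward undervalues THB, so borrow THB, convert to USD at spot, deposit the USD at 0.50%, and buy THB forward at 0.027303 to cover the loan.
The gap between the two covered legs is USD 8,318.

USD 8,318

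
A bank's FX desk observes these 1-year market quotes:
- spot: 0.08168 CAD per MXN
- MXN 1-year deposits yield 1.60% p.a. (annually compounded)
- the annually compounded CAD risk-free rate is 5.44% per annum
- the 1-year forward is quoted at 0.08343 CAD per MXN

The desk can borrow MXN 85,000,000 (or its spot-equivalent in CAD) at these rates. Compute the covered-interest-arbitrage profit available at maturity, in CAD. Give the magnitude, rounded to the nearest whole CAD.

T = 1 year.
Route A — deposit MXN, sell forward: 85,000,000 × 1.016000 × 0.08343 = CAD 7,205,014.80.
Route B — convert at spot, deposit CAD: 85,000,000 × 0.08168 × 1.054400 = CAD 7,320,488.32.
The quoted forward undervalues MXN, so borrow MXN, convert to CAD at spot, deposit the CAD at 5.44%, and buy MXN forward at 0.08343 to cover the loan.
The gap between the two covered legs is CAD 115,474.

CAD 115,474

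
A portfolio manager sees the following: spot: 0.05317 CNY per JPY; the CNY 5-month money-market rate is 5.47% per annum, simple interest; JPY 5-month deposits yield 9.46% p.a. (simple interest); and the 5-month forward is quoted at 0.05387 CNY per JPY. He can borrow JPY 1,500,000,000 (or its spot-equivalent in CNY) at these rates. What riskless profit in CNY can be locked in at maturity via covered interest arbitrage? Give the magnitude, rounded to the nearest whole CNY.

CNY 2,417,314

T = 5/12 years.
Route A — deposit JPY, sell forward: 1,500,000,000 × 1.0394166667 × 0.05387 = CNY 83,990,063.75.
Route B — convert at spot, deposit CNY: 1,500,000,000 × 0.05317 × 1.0227916667 = CNY 81,572,749.38.
The quoted forward overvalues JPY, so borrow CNY, buy JPY at spot, deposit the JPY at 9.46%, and sell the proceeds forward at 0.05387.
The gap between the two covered legs is CNY 2,417,314.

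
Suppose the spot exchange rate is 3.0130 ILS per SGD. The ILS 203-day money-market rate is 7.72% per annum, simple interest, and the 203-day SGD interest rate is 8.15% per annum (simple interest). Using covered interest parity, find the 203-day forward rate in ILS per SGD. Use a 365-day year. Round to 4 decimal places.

3.0061

T = 203/365 years.
Growth of 1 ILS over T: 1 + 0.0772×203/365 = 1.0429359.
SGD growth factor: 1 + 0.0815×203/365 = 1.0453274.
CIP: F = S · (grow ILS)/(grow SGD) = 3.013 × 1.0429359/1.0453274 = 3.006107 ILS per SGD.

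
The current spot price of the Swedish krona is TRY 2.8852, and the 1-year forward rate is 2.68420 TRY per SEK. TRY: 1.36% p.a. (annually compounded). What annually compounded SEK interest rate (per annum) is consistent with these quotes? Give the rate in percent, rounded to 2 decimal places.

8.95%

T = 1 year.
By CIP, F/S equals the TRY-to-SEK growth ratio: 2.6842/2.8852 = 0.9303341.
The TRY side grows by (1 + 0.0136)^1 = 1.013600.
Hence g_SEK = 1.0895011.
Annualise: 1.0895011^(1/1) − 1 = 0.089501 = 8.95%.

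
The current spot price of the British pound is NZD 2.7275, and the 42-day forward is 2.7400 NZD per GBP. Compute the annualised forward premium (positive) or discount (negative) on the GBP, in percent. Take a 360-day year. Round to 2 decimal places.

+3.93%

T = 42/360 years.
(F − S)/S = (2.7400 − 2.7275)/2.7275 = 0.0045830.
Annualise by dividing by T: 0.0045830 / (42/360) = 0.039283 → 3.93%.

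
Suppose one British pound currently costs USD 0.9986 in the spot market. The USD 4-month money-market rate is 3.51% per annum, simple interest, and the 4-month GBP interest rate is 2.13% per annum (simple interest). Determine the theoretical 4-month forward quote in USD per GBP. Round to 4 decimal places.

1.0032

T = 4/12 years.
USD accumulates by 1 + 0.0351×4/12 = 1.011700.
Growth of 1 GBP over T: 1 + 0.0213×4/12 = 1.007100.
So F = 0.9986 × 1.011700 / 1.007100 = 1.003161 (USD/GBP).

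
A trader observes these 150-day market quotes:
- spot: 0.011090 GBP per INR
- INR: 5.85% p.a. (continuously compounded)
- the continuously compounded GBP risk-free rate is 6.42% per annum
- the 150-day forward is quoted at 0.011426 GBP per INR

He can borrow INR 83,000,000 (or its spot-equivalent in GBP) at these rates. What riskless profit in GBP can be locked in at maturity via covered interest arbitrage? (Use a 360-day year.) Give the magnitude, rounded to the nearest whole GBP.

T = 150/360 years.
Keep in INR, deliver into the forward: 83,000,000·1.0246745·0.011426 = GBP 971,758.26.
Swap to GBP now, deposit: 83,000,000·0.011090·1.02711099 = GBP 945,424.85.
The quoted forward overvalues INR, so borrow GBP, buy INR at spot, deposit the INR at 5.85%, and sell the proceeds forward at 0.011426.
The gap between the two covered legs is GBP 26,333.

GBP 26,333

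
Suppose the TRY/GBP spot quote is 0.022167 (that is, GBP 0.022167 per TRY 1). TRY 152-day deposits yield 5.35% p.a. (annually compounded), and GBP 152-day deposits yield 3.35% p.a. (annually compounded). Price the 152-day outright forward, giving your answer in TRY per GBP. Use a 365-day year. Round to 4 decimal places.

T = 152/365 years.
GBP accumulates by (1 + 0.0335)^(152/365) = 1.01381668.
Growth of 1 TRY over T: (1 + 0.0535)^(152/365) = 1.02194116.
CIP: F = S · (grow GBP)/(grow TRY) = 0.022167 × 1.01381668/1.02194116 = 0.021990771 GBP per TRY.
Invert for TRY per GBP: 1 / 0.021990771 = 45.4736.

45.4736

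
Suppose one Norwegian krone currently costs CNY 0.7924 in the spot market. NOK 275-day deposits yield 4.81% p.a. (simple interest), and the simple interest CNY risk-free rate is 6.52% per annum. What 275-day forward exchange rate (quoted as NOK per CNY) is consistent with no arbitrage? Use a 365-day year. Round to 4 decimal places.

1.2465

T = 275/365 years.
CNY accumulates by 1 + 0.0652×275/365 = 1.0491233.
Growth of 1 NOK over T: 1 + 0.0481×275/365 = 1.0362397.
CIP: F = S · (grow CNY)/(grow NOK) = 0.7924 × 1.0491233/1.0362397 = 0.8022519 CNY per NOK.
Invert for NOK per CNY: 1 / 0.8022519 = 1.2465.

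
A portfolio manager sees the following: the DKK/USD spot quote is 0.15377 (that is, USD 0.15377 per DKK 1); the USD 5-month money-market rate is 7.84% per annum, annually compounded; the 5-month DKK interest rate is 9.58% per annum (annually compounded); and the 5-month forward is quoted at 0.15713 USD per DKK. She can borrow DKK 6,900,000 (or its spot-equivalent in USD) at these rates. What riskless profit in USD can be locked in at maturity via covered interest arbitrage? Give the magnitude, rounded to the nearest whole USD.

USD 31,411

T = 5/12 years.
Keep in DKK, deliver into the forward: 6,900,000·1.038854455·0.15713 = USD 1,126,322.88.
Swap to USD now, deposit: 6,900,000·0.15377·1.031949115 = USD 1,094,911.43.
The quoted forward overvalues DKK, so borrow USD, buy DKK at spot, deposit the DKK at 9.58%, and sell the proceeds forward at 0.15713.
Arbitrage profit = |1,126,322.88 − 1,094,911.43| = USD 31,411.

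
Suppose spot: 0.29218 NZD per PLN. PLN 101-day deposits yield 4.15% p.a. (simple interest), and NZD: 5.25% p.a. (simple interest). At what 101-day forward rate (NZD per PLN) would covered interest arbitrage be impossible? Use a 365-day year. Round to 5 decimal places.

T = 101/365 years.
NZD accumulates by 1 + 0.0525×101/365 = 1.0145274.
PLN accumulates by 1 + 0.0415×101/365 = 1.0114836.
Forward (NZD per PLN) = 0.29218 × 1.0145274 / 1.0114836 = 0.2930592.

0.29306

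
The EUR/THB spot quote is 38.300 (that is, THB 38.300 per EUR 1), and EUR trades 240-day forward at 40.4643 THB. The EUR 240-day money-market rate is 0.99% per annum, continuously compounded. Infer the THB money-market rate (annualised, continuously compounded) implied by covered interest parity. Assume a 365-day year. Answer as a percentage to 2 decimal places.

T = 240/365 years.
By CIP, F/S equals the THB-to-EUR growth ratio: 40.4643/38.3 = 1.0565091.
EUR growth factor: e^(0.0099×240/365) = 1.0065308.
That pins the THB growth at 1.0634089.
Take logs: ln 1.0634089 / (240/365) = 0.093500, so 9.35%.

9.35%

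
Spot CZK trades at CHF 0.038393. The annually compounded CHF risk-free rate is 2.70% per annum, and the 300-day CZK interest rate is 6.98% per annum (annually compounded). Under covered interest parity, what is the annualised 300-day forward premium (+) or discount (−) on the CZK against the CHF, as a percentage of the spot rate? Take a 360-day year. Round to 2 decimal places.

T = 300/360 years.
No-arbitrage forward: 0.038393 × 1.0224499 / 1.0578372 = 0.037108658 CHF/CZK.
(F − S)/S ÷ T = (0.037108658 − 0.038393)/0.038393/(300/360) = -0.040143 → -4.01%.

-4.01%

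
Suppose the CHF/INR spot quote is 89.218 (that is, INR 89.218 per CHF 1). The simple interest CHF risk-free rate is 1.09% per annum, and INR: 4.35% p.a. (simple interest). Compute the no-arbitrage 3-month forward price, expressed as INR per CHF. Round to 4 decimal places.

89.9432

T = 3/12 years.
INR growth factor: 1 + 0.0435×3/12 = 1.010875.
CHF growth factor: 1 + 0.0109×3/12 = 1.002725.
Forward (INR per CHF) = 89.218 × 1.010875 / 1.002725 = 89.943151.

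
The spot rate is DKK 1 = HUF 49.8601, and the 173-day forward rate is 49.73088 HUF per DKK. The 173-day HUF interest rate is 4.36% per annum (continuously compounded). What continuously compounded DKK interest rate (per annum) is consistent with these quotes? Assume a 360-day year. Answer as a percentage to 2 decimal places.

4.90%

T = 173/360 years.
F/S = 49.73088/49.8601 = 0.9974083 = (growth of HUF) / (growth of DKK).
The HUF side grows by e^(0.0436×173/360) = 1.0211733.
That pins the DKK growth at 1.0238268.
Take logs: ln 1.0238268 / (173/360) = 0.049000, so 4.90%.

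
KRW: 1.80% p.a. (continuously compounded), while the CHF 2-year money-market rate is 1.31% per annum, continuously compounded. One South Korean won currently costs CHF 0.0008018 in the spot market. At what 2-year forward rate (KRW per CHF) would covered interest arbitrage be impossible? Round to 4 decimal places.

1259.4764

T = 2 years.
CHF growth factor: e^(0.0131×2) = 1.0265462372.
KRW growth factor: e^(0.0180×2) = 1.0366558465.
CIP: F = S · (grow CHF)/(grow KRW) = 0.0008018 × 1.0265462372/1.0366558465 = 0.0007939807370 CHF per KRW.
Quoted the other way: 1/0.0007939807370 = 1259.4764 KRW per CHF.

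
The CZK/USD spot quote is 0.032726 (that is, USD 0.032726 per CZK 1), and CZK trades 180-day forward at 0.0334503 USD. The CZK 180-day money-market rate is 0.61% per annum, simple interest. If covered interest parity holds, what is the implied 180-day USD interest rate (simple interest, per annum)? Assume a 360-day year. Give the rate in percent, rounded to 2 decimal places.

5.05%

T = 180/360 years.
F/S = 0.0334503/0.032726 = 1.0221322 = (growth of USD) / (growth of CZK).
CZK growth factor: 1 + 0.0061×180/360 = 1.003050.
Hence g_USD = 1.0252497.
(1.0252497 − 1)/T = 0.050499, i.e. 5.05%.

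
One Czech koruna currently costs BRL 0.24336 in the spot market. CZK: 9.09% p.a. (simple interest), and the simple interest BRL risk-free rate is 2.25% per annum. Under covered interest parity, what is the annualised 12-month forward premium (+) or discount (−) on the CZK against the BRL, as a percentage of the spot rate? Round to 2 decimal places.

-6.27%

T = 1 year.
F = S · g_BRL/g_CZK = 0.24336 × 1.022500/1.090900 = 0.22810120.
Annualised premium = (F − S)/S × (1/T) = (0.22810120 − 0.24336)/0.24336 ÷ 1 = -6.27%.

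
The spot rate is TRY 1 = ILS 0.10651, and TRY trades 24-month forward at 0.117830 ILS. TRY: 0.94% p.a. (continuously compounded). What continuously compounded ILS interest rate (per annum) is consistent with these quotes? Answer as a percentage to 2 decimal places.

5.99%

T = 2 years.
By CIP, F/S equals the ILS-to-TRY growth ratio: 0.11783/0.10651 = 1.1062811.
TRY growth factor: e^(0.0094×2) = 1.0189778.
That pins the ILS growth at 1.1272759.
Take logs: ln 1.1272759 / 2 = 0.059902, so 5.99%.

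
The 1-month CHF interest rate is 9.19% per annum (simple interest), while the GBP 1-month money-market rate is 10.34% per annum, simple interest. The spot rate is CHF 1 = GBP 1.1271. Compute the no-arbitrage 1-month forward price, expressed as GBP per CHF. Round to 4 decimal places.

T = 1/12 years.
GBP growth factor: 1 + 0.1034×1/12 = 1.0086167.
CHF growth factor: 1 + 0.0919×1/12 = 1.0076583.
So F = 1.1271 × 1.0086167 / 1.0076583 = 1.128172 (GBP/CHF).

1.1282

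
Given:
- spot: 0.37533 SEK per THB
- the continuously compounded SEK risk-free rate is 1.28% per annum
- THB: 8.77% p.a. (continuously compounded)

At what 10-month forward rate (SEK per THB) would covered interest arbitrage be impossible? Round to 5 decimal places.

T = 10/12 years.
Growth of 1 SEK over T: e^(0.0128×10/12) = 1.0107238.
Growth of 1 THB over T: e^(0.0877×10/12) = 1.0758202.
CIP: F = S · (grow SEK)/(grow THB) = 0.37533 × 1.0107238/1.0758202 = 0.3526193 SEK per THB.

0.35262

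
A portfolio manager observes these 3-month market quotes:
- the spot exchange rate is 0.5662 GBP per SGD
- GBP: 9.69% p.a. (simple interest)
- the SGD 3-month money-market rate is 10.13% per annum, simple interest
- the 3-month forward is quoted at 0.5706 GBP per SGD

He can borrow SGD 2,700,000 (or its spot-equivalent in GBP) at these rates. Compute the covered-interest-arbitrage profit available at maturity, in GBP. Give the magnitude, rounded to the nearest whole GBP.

T = 3/12 years.
Route A — deposit SGD, sell forward: 2,700,000 × 1.025325 × 0.5706 = GBP 1,579,636.20.
Route B — convert at spot, deposit GBP: 2,700,000 × 0.5662 × 1.024225 = GBP 1,565,773.73.
The quoted forward overvalues SGD, so borrow GBP, buy SGD at spot, deposit the SGD at 10.13%, and sell the proceeds forward at 0.5706.
Arbitrage profit = |1,579,636.20 − 1,565,773.73| = GBP 13,862.

GBP 13,862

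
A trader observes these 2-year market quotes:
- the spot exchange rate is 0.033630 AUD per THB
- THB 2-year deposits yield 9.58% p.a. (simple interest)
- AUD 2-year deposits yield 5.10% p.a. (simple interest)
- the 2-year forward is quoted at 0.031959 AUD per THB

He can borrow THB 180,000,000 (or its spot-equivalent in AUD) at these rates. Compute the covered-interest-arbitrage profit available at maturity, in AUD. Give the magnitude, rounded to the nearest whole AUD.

T = 2 years.
Invest the THB and cover forward: 180,000,000 × 1.191600 × 0.031959 = AUD 6,854,821.99.
Convert at spot and invest in AUD: 180,000,000 × 0.033630 × 1.102000 = AUD 6,670,846.80.
The quoted forward overvalues THB, so borrow AUD, buy THB at spot, deposit the THB at 9.58%, and sell the proceeds forward at 0.031959.
Profit = 6,854,821.99 − 6,670,846.80 = AUD 183,975.

AUD 183,975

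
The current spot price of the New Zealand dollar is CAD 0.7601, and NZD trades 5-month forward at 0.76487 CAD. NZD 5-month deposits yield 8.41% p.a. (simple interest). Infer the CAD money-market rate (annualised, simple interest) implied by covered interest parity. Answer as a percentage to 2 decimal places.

T = 5/12 years.
By CIP, F/S equals the CAD-to-NZD growth ratio: 0.76487/0.7601 = 1.0062755.
NZD growth factor: 1 + 0.0841×5/12 = 1.0350417.
Hence g_CAD = 1.0415371.
r = (1.0415371 − 1)/(5/12) = 0.099689 → 9.97%.

9.97%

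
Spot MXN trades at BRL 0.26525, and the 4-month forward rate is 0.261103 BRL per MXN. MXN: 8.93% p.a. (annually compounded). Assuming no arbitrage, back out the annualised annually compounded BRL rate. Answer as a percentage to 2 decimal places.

3.90%

T = 4/12 years.
CIP gives F = S · g_BRL/g_MXN, so g_BRL/g_MXN = 0.261103/0.26525 = 0.9843657.
The MXN side grows by (1 + 0.0893)^(4/12) = 1.0289221.
Hence g_BRL = 1.0128356.
Annualise: 1.0128356^(12/4) − 1 = 0.039003 = 3.90%.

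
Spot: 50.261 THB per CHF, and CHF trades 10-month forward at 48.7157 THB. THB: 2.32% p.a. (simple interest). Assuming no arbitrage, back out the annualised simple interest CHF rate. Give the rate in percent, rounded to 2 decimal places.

6.20%

T = 10/12 years.
F/S = 48.7157/50.261 = 0.9692545 = (growth of THB) / (growth of CHF).
The THB side grows by 1 + 0.0232×10/12 = 1.0193333.
Hence g_CHF = 1.0516673.
r = (1.0516673 − 1)/(10/12) = 0.062001 → 6.20%.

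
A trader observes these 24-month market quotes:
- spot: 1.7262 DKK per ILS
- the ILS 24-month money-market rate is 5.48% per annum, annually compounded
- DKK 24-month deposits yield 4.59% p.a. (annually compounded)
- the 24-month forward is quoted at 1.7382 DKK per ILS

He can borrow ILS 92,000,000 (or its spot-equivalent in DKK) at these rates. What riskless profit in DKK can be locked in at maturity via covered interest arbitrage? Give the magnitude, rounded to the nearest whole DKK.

DKK 4,197,470

T = 2 years.
Invest the ILS and cover forward: 92,000,000 × 1.11260304 × 1.7382 = DKK 177,921,247.58.
Convert at spot and invest in DKK: 92,000,000 × 1.7262 × 1.09390681 = DKK 173,723,778.06.
The quoted forward overvalues ILS, so borrow DKK, buy ILS at spot, deposit the ILS at 5.48%, and sell the proceeds forward at 1.7382.
Profit = 177,921,247.58 − 173,723,778.06 = DKK 4,197,470.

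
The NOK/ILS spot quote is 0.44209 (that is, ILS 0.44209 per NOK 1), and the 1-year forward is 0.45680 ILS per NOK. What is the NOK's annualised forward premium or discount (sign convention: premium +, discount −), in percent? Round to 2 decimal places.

T = 1 year.
NOK trades forward at +3.32738% vs spot over the period.
Annualise by dividing by T: 0.0332738 / 1 = 0.033274 → 3.33%.

+3.33%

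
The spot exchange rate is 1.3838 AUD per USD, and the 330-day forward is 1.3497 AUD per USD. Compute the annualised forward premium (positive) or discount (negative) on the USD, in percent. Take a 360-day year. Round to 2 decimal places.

-2.69%

T = 330/360 years.
(F − S)/S = (1.3497 − 1.3838)/1.3838 = -0.0246423.
Annualise by dividing by T: -0.0246423 / (330/360) = -0.026883 → -2.69%.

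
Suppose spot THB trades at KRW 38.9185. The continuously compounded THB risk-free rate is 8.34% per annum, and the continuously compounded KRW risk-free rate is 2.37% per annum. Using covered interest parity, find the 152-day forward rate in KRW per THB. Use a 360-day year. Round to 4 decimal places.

T = 152/360 years.
KRW accumulates by e^(0.0237×152/360) = 1.0100569.
Growth of 1 THB over T: e^(0.0834×152/360) = 1.03584066.
Forward (KRW per THB) = 38.9185 × 1.0100569 / 1.03584066 = 37.949755.

37.9498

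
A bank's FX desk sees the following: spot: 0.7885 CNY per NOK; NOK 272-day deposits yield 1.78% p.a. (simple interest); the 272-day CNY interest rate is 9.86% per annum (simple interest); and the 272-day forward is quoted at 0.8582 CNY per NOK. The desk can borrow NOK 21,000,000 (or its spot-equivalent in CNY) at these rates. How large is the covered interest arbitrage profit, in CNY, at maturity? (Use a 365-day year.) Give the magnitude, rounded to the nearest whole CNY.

CNY 486,085

T = 272/365 years.
Invest the NOK and cover forward: 21,000,000 × 1.0132646575 × 0.8582 = CNY 18,261,258.31.
Convert at spot and invest in CNY: 21,000,000 × 0.7885 × 1.0734772603 = CNY 17,775,173.21.
The quoted forward overvalues NOK, so borrow CNY, buy NOK at spot, deposit the NOK at 1.78%, and sell the proceeds forward at 0.8582.
Profit = 18,261,258.31 − 17,775,173.21 = CNY 486,085.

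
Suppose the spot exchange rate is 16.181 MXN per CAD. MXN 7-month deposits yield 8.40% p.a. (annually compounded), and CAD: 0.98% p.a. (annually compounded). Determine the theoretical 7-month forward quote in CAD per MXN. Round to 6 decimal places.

0.059297

T = 7/12 years.
MXN accumulates by (1 + 0.0840)^(7/12) = 1.0481749.
CAD accumulates by (1 + 0.0098)^(7/12) = 1.005705.
So F = 16.181 × 1.0481749 / 1.005705 = 16.86431 (MXN/CAD).
Quoted the other way: 1/16.86431 = 0.059297 CAD per MXN.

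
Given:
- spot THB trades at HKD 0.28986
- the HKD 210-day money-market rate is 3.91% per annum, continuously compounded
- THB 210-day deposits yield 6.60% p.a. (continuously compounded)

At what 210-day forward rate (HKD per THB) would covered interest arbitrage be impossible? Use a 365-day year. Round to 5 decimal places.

0.28541

T = 210/365 years.
Growth of 1 HKD over T: e^(0.0391×210/365) = 1.0227508.
THB growth factor: e^(0.0660×210/365) = 1.0387028.
CIP: F = S · (grow HKD)/(grow THB) = 0.28986 × 1.0227508/1.0387028 = 0.2854084 HKD per THB.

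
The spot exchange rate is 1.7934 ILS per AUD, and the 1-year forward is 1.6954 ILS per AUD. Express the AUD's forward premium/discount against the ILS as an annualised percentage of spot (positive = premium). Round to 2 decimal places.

-5.46%

T = 1 year.
AUD trades forward at -5.46448% vs spot over the period.
Annualise by dividing by T: -0.0546448 / 1 = -0.054645 → -5.46%.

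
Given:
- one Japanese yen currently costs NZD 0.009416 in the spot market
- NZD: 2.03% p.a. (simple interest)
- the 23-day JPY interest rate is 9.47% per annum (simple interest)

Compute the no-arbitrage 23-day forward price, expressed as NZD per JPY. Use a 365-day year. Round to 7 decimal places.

T = 23/365 years.
NZD growth factor: 1 + 0.0203×23/365 = 1.0012792.
JPY growth factor: 1 + 0.0947×23/365 = 1.0059674.
CIP: F = S · (grow NZD)/(grow JPY) = 0.009416 × 1.0012792/1.0059674 = 0.009372118 NZD per JPY.

0.0093721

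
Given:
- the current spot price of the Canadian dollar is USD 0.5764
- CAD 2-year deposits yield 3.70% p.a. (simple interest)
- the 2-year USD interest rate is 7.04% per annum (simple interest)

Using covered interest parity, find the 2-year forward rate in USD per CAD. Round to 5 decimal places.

0.61225

T = 2 years.
Growth of 1 USD over T: 1 + 0.0704×2 = 1.140800.
Growth of 1 CAD over T: 1 + 0.0370×2 = 1.074000.
CIP: F = S · (grow USD)/(grow CAD) = 0.5764 × 1.140800/1.074000 = 0.6122506 USD per CAD.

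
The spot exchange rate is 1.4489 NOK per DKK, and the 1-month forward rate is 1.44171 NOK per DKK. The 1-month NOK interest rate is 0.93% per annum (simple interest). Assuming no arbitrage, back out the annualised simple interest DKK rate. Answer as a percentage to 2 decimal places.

T = 1/12 years.
CIP gives F = S · g_NOK/g_DKK, so g_NOK/g_DKK = 1.44171/1.4489 = 0.9950376.
NOK growth factor: 1 + 0.0093×1/12 = 1.000775.
So the DKK growth factor = 1.005766.
r = (1.005766 − 1)/(1/12) = 0.069192 → 6.92%.

6.92%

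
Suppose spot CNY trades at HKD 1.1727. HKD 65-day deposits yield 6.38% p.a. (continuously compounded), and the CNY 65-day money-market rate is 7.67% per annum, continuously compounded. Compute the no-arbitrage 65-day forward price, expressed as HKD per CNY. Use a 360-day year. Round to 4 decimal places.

T = 65/360 years.
HKD accumulates by e^(0.0638×65/360) = 1.011586.
CNY accumulates by e^(0.0767×65/360) = 1.0139449.
CIP: F = S · (grow HKD)/(grow CNY) = 1.1727 × 1.011586/1.0139449 = 1.169972 HKD per CNY.

1.1700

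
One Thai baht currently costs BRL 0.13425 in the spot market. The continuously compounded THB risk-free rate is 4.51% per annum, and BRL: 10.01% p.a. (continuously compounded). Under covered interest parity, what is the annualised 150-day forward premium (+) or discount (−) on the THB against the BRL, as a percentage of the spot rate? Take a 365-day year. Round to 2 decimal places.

T = 150/365 years.
F = S · g_BRL/g_THB = 0.13425 × 1.0419948/1.0187071 = 0.13731896.
(F − S)/S ÷ T = (0.13731896 − 0.13425)/0.13425/(150/365) = 0.055626 → 5.56%.

+5.56%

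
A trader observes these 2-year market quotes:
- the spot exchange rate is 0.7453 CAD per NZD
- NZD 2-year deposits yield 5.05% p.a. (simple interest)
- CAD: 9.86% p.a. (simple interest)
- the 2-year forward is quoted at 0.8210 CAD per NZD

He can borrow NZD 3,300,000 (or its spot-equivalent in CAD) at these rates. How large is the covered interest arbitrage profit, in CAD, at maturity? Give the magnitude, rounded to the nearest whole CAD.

T = 2 years.
Route A — deposit NZD, sell forward: 3,300,000 × 1.101000 × 0.8210 = CAD 2,982,939.30.
Route B — convert at spot, deposit CAD: 3,300,000 × 0.7453 × 1.197200 = CAD 2,944,501.43.
The quoted forward overvalues NZD, so borrow CAD, buy NZD at spot, deposit the NZD at 5.05%, and sell the proceeds forward at 0.8210.
Profit = 2,982,939.30 − 2,944,501.43 = CAD 38,438.

CAD 38,438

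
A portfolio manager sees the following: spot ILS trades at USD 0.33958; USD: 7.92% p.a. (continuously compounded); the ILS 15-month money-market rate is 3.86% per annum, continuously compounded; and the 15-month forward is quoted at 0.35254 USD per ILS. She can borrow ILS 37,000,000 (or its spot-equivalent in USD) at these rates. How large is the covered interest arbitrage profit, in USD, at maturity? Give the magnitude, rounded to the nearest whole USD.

T = 15/12 years.
Invest the ILS and cover forward: 37,000,000 × 1.0494329808 × 0.35254 = USD 13,688,782.81.
Convert at spot and invest in USD: 37,000,000 × 0.33958 × 1.1040662996 = USD 13,871,996.86.
The quoted forward undervalues ILS, so borrow ILS, convert to USD at spot, deposit the USD at 7.92%, and buy ILS forward at 0.35254 to cover the loan.
Profit = 13,871,996.86 − 13,688,782.81 = USD 183,214.

USD 183,214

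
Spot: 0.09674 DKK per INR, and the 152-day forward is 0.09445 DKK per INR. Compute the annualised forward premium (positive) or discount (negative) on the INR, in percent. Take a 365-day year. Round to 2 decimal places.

-5.68%

T = 152/365 years.
Period premium: (0.09445 − 0.09674)/0.09674 = -0.0236717.
×(1/T) gives -5.68% p.a.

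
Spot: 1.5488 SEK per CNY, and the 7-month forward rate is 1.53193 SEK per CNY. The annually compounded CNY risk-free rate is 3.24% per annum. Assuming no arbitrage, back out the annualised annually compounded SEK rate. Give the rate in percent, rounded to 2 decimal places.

T = 7/12 years.
By CIP, F/S equals the SEK-to-CNY growth ratio: 1.53193/1.5488 = 0.9891077.
CNY growth factor: (1 + 0.0324)^(7/12) = 1.0187743.
So the SEK growth factor = 1.0076775.
Annualise: 1.0076775^(12/7) − 1 = 0.013197 = 1.32%.

1.32%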